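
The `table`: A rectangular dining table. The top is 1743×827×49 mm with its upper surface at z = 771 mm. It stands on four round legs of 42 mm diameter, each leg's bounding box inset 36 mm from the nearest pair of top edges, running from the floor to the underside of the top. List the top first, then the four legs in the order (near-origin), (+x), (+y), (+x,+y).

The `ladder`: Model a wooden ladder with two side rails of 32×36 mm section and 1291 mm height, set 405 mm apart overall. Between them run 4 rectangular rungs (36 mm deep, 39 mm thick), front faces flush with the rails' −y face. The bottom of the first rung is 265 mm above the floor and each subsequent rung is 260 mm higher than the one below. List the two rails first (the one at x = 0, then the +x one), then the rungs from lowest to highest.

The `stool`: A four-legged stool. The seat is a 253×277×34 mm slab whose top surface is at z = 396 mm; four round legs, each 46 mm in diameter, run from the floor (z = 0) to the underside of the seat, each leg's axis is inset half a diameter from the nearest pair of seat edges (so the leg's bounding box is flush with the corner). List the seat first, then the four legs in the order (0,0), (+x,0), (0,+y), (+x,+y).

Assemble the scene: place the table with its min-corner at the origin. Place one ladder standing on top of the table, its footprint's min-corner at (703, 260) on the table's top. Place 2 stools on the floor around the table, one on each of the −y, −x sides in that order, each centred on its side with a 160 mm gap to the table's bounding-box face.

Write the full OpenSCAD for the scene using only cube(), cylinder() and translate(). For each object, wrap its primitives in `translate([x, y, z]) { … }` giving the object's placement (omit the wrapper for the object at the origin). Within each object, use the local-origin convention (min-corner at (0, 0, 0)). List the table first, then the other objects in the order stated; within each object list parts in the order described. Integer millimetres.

translate([0, 0, 722]) cube([1743, 827, 49]);
translate([57, 57, 0]) cylinder(h = 722, r = 21);
translate([1686, 57, 0]) cylinder(h = 722, r = 21);
translate([57, 770, 0]) cylinder(h = 722, r = 21);
translate([1686, 770, 0]) cylinder(h = 722, r = 21);
translate([703, 260, 771]) {
  cube([32, 36, 1291]);
  translate([373, 0, 0]) cube([32, 36, 1291]);
  translate([32, 0, 265]) cube([341, 36, 39]);
  translate([32, 0, 525]) cube([341, 36, 39]);
  translate([32, 0, 785]) cube([341, 36, 39]);
  translate([32, 0, 1045]) cube([341, 36, 39]);
}
translate([745, -437, 0]) {
  translate([0, 0, 362]) cube([253, 277, 34]);
  translate([23, 23, 0]) cylinder(h = 362, r = 23);
  translate([230, 23, 0]) cylinder(h = 362, r = 23);
  translate([23, 254, 0]) cylinder(h = 362, r = 23);
  translate([230, 254, 0]) cylinder(h = 362, r = 23);
}
translate([-413, 275, 0]) {
  translate([0, 0, 362]) cube([253, 277, 34]);
  translate([23, 23, 0]) cylinder(h = 362, r = 23);
  translate([230, 23, 0]) cylinder(h = 362, r = 23);
  translate([23, 254, 0]) cylinder(h = 362, r = 23);
  translate([230, 254, 0]) cylinder(h = 362, r = 23);
}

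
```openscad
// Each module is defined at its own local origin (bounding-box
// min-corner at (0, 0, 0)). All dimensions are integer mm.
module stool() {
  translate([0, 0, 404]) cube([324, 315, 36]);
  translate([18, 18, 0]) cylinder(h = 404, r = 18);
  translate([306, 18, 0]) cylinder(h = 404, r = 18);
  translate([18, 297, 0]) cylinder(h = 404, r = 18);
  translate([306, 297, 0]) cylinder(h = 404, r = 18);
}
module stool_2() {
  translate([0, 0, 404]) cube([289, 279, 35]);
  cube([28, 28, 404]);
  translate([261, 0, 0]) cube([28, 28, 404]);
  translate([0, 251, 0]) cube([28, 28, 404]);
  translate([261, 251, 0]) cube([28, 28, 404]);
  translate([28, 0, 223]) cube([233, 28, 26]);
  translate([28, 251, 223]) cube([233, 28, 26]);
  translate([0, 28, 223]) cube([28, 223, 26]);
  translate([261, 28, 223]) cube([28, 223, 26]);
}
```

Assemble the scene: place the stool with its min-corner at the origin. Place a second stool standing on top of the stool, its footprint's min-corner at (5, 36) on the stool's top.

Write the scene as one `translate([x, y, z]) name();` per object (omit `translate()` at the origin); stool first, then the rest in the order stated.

stool();
translate([5, 36, 440]) stool_2();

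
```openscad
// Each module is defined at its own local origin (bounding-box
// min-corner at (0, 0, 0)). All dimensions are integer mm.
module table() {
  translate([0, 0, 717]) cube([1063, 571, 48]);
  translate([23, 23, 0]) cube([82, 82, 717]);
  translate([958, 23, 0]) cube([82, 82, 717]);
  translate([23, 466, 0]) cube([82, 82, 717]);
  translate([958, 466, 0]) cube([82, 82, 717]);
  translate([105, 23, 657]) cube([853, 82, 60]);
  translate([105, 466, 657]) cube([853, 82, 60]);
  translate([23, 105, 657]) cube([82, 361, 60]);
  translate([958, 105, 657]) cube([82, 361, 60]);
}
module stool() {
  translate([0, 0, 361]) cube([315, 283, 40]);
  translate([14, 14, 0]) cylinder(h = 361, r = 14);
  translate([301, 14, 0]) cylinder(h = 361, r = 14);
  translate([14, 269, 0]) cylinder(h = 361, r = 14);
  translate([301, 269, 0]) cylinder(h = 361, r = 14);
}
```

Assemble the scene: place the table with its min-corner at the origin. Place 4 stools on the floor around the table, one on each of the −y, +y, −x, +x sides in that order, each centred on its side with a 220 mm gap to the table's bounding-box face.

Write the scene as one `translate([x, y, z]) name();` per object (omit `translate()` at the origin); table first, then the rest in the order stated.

table();
translate([374, -503, 0]) stool();
translate([374, 791, 0]) stool();
translate([-535, 144, 0]) stool();
translate([1283, 144, 0]) stool();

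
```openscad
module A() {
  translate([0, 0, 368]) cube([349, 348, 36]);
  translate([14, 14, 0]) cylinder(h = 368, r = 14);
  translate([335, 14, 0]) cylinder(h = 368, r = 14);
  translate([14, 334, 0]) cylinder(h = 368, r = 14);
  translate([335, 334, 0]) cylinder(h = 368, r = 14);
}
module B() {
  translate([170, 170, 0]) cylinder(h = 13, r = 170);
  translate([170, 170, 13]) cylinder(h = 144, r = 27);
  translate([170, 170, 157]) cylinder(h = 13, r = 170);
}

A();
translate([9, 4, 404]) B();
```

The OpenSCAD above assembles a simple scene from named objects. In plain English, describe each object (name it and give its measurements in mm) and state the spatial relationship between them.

A is a four-legged stool. The seat is a 349×348×36 mm slab whose top surface is at z = 404 mm; four round legs, each 28 mm in diameter, run from the floor (z = 0) to the underside of the seat, each leg's axis is inset half a diameter from the nearest pair of seat edges (so the leg's bounding box is flush with the corner).

B is a spool: two coaxial disc flanges of radius 170 mm and thickness 13 mm, joined by a core cylinder of radius 27 mm and height 144 mm. The lower flange rests on z = 0 and the three cylinders share a vertical axis.

The spool is on top of the stool.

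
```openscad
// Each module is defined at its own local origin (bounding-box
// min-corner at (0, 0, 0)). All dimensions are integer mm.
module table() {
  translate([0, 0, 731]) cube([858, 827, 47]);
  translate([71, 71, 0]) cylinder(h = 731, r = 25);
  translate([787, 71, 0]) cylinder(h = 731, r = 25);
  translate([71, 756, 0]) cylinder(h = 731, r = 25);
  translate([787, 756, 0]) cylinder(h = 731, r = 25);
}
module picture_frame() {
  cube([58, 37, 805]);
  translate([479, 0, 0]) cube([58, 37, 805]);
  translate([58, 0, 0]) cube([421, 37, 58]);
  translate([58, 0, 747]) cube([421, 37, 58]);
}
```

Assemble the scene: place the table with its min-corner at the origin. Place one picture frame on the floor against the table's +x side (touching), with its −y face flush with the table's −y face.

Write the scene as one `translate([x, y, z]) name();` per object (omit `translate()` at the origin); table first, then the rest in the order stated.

table();
translate([858, 0, 0]) picture_frame();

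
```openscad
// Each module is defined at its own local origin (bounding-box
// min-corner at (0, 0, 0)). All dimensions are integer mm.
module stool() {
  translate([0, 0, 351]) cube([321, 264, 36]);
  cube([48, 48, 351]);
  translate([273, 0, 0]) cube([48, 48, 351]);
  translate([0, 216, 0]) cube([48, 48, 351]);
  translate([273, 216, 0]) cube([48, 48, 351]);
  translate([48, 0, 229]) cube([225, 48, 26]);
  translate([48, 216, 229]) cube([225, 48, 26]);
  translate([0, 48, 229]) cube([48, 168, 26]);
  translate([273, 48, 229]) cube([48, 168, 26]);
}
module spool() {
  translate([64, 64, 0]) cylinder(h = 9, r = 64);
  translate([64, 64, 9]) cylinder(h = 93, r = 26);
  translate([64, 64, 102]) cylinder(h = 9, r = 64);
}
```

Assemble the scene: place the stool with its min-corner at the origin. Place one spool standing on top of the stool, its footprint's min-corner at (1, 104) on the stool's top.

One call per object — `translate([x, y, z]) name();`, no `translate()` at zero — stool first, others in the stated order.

stool();
translate([1, 104, 387]) spool();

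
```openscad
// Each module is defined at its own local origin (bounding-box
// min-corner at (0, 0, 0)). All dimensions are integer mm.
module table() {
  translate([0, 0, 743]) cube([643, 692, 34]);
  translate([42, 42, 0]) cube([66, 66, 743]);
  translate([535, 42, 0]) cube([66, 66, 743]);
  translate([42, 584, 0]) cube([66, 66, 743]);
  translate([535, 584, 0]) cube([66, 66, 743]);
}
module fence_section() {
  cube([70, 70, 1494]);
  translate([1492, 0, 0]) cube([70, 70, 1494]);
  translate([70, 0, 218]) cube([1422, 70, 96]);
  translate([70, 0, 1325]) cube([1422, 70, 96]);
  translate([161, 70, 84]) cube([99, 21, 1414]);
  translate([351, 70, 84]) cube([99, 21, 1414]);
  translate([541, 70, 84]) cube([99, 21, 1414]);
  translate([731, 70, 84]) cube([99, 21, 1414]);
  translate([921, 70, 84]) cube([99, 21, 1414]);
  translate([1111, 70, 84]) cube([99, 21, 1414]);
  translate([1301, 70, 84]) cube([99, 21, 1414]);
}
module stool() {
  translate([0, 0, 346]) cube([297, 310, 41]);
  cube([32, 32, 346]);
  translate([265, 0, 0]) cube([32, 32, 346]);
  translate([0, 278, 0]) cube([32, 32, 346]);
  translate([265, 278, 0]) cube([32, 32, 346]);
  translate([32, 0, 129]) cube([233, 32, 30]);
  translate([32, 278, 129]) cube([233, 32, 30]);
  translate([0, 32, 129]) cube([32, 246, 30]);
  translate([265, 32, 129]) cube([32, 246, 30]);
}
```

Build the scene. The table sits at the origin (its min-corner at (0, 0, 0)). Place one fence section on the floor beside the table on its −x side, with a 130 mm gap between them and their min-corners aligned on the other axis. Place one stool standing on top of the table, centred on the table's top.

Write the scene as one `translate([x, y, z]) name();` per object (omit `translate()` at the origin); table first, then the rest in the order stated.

table();
translate([-1692, 0, 0]) fence_section();
translate([173, 191, 777]) stool();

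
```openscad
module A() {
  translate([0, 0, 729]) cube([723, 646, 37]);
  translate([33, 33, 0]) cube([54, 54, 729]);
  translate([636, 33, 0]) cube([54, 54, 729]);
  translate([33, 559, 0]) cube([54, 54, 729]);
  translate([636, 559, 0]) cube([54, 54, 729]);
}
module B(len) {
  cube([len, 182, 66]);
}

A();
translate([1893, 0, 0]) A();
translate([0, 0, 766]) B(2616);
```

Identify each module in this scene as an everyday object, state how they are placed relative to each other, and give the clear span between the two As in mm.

Second table starts at x = 1893; first ends at x = 723; clear span = 1893 − 723 = 1170 mm.

A is a table. B is a beam. A beam spans the tops of two tables. The clear span between the two tables is 1170 mm.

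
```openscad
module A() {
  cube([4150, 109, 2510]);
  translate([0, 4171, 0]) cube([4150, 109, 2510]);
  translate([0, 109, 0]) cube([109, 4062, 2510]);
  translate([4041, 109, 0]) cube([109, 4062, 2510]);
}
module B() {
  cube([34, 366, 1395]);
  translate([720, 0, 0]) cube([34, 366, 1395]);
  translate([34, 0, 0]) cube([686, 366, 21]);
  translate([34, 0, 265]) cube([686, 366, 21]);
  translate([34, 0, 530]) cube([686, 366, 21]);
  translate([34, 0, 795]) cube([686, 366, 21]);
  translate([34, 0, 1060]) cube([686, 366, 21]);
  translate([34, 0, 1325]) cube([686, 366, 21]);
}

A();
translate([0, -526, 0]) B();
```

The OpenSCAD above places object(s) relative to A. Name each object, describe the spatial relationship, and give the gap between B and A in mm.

The bookshelf's nearest face is 160 mm from the house frame's −y face.

A is a house frame. B is a bookshelf. The bookshelf is on the floor beside the house frame on its −y side. The gap between the bookshelf and the house frame is 160 mm.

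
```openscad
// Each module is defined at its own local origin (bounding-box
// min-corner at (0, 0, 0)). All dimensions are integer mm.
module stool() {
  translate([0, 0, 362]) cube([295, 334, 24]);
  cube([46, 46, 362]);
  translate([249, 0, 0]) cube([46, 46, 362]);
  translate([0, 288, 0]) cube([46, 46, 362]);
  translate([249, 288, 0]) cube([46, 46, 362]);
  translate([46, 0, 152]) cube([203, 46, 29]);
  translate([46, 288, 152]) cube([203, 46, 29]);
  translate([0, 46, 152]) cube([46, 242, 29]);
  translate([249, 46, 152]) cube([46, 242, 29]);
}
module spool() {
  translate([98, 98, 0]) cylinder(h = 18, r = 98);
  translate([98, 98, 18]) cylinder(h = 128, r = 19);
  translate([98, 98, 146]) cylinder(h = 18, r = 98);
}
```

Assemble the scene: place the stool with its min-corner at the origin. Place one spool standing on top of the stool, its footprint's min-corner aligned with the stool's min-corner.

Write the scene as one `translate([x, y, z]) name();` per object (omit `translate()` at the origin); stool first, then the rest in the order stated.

stool();
translate([0, 0, 386]) spool();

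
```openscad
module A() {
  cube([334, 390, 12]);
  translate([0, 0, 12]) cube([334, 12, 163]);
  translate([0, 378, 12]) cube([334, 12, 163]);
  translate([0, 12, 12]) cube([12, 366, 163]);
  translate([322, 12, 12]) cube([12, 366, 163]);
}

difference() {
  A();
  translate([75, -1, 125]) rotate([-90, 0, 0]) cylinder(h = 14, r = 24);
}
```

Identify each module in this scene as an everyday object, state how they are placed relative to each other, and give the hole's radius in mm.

The subtracted cylinder has r = 24 mm.

A is an open box. The open box has a circular hole through its front wall. The hole's radius is 24 mm.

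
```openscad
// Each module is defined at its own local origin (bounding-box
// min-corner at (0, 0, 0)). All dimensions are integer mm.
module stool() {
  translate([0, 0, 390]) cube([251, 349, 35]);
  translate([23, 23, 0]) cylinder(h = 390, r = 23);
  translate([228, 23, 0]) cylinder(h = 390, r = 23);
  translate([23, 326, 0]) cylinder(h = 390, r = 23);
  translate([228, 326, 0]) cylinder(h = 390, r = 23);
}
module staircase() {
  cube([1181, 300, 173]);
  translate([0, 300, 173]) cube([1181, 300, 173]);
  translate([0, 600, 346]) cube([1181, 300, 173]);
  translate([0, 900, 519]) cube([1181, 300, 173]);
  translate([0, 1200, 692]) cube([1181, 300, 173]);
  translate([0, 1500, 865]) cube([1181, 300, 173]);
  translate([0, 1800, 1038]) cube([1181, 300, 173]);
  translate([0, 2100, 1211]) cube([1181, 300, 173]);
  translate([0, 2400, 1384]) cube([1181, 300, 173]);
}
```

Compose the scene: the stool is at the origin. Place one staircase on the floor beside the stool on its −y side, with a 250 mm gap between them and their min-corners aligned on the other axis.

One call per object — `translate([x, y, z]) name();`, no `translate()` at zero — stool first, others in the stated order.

stool();
translate([0, -2950, 0]) staircase();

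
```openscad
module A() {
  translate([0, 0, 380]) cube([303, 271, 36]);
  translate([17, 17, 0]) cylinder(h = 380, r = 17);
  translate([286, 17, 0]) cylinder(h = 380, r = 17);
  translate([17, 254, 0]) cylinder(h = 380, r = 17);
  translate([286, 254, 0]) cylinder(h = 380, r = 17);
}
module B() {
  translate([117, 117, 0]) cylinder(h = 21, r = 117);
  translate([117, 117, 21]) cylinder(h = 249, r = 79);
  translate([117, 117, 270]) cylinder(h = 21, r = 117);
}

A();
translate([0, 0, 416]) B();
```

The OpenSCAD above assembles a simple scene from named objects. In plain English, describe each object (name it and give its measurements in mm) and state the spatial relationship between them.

A is a four-legged stool. The seat is 303×271 mm, 36 mm thick, top at z = 416 mm. It stands on four round legs, each 34 mm in diameter, from z = 0 to the seat underside, each leg's axis is inset half a diameter from the nearest pair of seat edges (so the leg's bounding box is flush with the corner).

B is a spool: two coaxial disc flanges of radius 117 mm and thickness 21 mm, joined by a core cylinder of radius 79 mm and height 249 mm. The lower flange rests on z = 0 and the three cylinders share a vertical axis.

The spool is on top of the stool.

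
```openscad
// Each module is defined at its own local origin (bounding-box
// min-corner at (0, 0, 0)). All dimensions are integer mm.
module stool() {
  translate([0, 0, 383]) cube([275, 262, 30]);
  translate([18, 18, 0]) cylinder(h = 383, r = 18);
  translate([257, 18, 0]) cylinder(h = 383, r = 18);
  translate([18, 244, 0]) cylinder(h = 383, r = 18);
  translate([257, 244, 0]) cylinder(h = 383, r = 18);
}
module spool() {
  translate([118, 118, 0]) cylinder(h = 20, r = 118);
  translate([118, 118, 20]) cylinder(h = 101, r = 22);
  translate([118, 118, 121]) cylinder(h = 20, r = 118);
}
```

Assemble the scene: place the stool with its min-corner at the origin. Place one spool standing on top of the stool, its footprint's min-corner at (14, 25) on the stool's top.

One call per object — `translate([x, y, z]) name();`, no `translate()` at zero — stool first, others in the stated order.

stool();
translate([14, 25, 413]) spool();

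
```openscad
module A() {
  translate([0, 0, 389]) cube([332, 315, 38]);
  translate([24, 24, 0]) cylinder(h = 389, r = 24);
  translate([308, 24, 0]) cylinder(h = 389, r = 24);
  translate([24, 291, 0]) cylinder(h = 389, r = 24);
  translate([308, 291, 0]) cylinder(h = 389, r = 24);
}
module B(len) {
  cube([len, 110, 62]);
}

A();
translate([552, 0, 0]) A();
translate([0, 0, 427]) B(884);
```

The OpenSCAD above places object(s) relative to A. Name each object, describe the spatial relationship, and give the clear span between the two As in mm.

A is a stool. B is a beam. A beam spans the tops of two stools. The clear span between the two stools is 220 mm.

Second stool starts at x = 552; first ends at x = 332; clear span = 552 − 332 = 220 mm.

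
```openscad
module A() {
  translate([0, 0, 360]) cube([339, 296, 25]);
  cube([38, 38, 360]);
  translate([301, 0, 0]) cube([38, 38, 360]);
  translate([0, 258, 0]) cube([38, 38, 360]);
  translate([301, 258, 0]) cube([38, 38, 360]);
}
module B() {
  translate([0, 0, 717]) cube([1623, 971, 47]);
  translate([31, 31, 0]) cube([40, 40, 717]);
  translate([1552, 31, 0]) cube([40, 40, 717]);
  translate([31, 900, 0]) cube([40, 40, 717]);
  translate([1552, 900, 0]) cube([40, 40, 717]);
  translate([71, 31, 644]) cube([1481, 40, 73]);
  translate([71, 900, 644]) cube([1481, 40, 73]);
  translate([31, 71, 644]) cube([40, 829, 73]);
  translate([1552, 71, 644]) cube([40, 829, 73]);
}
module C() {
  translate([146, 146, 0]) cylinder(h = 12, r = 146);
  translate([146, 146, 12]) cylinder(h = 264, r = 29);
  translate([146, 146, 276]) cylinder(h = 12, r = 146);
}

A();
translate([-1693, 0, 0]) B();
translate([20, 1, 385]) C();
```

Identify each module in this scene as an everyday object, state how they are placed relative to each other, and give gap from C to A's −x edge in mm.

A is a stool. B is a table. C is a spool. The table is on the floor beside the stool on its −x side. The spool is on top of the stool. The gap from the spool to the stool's −x edge is 20 mm.

The spool's min-x is at 20; the stool's min-x is 0; gap = 20 mm.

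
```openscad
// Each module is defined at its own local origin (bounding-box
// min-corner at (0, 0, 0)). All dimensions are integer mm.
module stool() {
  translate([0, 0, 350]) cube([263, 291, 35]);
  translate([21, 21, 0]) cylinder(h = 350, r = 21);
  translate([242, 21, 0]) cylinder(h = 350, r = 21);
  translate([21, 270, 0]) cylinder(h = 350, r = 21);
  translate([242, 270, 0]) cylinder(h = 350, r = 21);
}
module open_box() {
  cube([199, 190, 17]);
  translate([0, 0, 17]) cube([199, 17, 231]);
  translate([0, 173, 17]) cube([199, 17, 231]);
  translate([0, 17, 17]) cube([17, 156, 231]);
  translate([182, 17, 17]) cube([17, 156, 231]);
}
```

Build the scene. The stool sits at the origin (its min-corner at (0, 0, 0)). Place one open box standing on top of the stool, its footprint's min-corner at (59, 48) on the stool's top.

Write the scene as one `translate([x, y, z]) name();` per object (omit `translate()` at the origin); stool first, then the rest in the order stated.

stool();
translate([59, 48, 385]) open_box();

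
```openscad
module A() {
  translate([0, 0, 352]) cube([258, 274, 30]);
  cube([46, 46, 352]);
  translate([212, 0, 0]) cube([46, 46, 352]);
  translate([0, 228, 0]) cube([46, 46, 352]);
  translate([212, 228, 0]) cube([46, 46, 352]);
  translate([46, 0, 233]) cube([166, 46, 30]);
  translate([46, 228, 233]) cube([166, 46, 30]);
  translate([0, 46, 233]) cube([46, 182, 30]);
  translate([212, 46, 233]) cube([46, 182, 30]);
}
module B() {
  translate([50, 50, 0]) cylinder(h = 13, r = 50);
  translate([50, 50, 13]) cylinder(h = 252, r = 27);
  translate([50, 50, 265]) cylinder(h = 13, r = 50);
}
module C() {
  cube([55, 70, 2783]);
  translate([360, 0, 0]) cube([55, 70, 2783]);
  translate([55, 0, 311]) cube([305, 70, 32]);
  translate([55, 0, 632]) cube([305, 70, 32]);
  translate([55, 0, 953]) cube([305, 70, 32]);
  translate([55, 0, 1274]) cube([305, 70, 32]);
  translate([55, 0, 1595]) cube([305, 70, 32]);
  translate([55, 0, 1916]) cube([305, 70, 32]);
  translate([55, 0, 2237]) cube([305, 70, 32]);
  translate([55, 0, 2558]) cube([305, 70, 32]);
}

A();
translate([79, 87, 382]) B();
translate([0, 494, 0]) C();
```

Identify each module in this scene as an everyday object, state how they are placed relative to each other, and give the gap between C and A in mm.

The ladder's nearest face is 220 mm from the stool's +y face.

A is a stool. B is a spool. C is a ladder. The spool is on top of the stool, centred. The ladder is on the floor beside the stool on its +y side. The gap between the ladder and the stool is 220 mm.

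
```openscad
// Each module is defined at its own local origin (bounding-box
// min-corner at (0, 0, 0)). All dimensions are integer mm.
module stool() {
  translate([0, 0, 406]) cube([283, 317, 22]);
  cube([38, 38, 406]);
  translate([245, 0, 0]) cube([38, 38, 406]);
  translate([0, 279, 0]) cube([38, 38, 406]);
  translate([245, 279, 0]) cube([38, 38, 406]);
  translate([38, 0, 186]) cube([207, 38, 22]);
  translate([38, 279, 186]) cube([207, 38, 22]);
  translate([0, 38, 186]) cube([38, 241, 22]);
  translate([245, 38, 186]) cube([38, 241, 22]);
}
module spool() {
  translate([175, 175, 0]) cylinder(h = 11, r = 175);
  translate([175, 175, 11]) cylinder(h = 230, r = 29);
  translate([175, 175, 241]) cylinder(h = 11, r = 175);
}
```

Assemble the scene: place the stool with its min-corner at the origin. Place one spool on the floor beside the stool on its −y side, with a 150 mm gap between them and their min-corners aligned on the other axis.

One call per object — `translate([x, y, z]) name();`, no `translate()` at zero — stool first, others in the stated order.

stool();
translate([0, -500, 0]) spool();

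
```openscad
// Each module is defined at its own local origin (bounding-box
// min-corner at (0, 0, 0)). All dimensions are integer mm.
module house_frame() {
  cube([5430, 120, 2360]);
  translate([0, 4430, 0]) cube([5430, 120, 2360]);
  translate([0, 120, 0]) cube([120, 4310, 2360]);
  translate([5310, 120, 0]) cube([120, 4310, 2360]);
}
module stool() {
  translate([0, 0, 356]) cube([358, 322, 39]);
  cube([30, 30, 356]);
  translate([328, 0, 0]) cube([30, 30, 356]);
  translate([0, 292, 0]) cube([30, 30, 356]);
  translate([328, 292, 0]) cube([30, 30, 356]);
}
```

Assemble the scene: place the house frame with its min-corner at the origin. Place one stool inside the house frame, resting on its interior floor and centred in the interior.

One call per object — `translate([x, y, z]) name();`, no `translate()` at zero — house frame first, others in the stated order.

house_frame();
translate([2536, 2114, 0]) stool();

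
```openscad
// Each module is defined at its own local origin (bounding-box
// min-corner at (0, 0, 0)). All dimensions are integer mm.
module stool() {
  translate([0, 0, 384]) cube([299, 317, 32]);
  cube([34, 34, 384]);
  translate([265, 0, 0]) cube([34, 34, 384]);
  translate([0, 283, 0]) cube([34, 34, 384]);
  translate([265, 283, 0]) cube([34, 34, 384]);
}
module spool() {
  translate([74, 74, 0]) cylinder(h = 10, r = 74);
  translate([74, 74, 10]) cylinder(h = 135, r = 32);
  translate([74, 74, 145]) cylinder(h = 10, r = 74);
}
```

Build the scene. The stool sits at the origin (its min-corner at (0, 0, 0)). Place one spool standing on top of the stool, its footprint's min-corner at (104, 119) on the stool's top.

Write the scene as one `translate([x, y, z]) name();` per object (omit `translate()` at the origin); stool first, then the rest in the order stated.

stool();
translate([104, 119, 416]) spool();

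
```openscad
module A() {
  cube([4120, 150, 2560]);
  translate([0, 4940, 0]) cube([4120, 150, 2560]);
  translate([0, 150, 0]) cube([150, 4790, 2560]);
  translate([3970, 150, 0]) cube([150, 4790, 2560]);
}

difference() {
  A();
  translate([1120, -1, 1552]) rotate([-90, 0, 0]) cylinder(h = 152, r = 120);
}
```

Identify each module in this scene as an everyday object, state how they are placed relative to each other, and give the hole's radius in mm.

A is a house frame. The house frame has a circular hole through its front wall. The hole's radius is 120 mm.

The subtracted cylinder has r = 120 mm.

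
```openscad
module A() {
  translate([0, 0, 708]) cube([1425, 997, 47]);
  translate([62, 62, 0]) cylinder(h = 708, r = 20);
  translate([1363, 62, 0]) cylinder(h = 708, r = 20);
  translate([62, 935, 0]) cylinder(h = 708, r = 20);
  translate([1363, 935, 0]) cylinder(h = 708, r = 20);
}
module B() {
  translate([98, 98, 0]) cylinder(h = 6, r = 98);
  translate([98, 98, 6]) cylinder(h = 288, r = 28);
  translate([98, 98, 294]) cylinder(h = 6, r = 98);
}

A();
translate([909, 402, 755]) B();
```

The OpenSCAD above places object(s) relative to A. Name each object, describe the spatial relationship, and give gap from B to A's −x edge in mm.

The spool's min-x is at 909; the table's min-x is 0; gap = 909 mm.

A is a table. B is a spool. The spool is on top of the table. The gap from the spool to the table's −x edge is 909 mm.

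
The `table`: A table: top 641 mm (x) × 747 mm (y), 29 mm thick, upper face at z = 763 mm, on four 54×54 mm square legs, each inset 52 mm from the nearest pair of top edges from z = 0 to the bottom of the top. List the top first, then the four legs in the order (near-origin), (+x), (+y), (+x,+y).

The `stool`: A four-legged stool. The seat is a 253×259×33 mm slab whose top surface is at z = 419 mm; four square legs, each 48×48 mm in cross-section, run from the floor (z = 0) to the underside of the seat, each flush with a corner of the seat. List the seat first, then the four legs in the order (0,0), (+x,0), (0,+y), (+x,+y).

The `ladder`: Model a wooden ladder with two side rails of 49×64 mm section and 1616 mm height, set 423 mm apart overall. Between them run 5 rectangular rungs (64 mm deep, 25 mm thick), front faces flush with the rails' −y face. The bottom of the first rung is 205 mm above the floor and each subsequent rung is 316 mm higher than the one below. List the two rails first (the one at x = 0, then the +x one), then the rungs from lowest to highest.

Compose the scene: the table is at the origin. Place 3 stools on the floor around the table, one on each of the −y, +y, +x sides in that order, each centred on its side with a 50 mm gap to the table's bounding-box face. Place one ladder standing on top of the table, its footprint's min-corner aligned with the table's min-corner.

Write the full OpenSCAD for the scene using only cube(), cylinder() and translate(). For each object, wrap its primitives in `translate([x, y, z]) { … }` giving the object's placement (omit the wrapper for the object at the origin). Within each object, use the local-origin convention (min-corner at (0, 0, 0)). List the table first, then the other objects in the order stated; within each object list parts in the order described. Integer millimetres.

translate([0, 0, 734]) cube([641, 747, 29]);
translate([52, 52, 0]) cube([54, 54, 734]);
translate([535, 52, 0]) cube([54, 54, 734]);
translate([52, 641, 0]) cube([54, 54, 734]);
translate([535, 641, 0]) cube([54, 54, 734]);
translate([194, -309, 0]) {
  translate([0, 0, 386]) cube([253, 259, 33]);
  cube([48, 48, 386]);
  translate([205, 0, 0]) cube([48, 48, 386]);
  translate([0, 211, 0]) cube([48, 48, 386]);
  translate([205, 211, 0]) cube([48, 48, 386]);
}
translate([194, 797, 0]) {
  translate([0, 0, 386]) cube([253, 259, 33]);
  cube([48, 48, 386]);
  translate([205, 0, 0]) cube([48, 48, 386]);
  translate([0, 211, 0]) cube([48, 48, 386]);
  translate([205, 211, 0]) cube([48, 48, 386]);
}
translate([691, 244, 0]) {
  translate([0, 0, 386]) cube([253, 259, 33]);
  cube([48, 48, 386]);
  translate([205, 0, 0]) cube([48, 48, 386]);
  translate([0, 211, 0]) cube([48, 48, 386]);
  translate([205, 211, 0]) cube([48, 48, 386]);
}
translate([0, 0, 763]) {
  cube([49, 64, 1616]);
  translate([374, 0, 0]) cube([49, 64, 1616]);
  translate([49, 0, 205]) cube([325, 64, 25]);
  translate([49, 0, 521]) cube([325, 64, 25]);
  translate([49, 0, 837]) cube([325, 64, 25]);
  translate([49, 0, 1153]) cube([325, 64, 25]);
  translate([49, 0, 1469]) cube([325, 64, 25]);
}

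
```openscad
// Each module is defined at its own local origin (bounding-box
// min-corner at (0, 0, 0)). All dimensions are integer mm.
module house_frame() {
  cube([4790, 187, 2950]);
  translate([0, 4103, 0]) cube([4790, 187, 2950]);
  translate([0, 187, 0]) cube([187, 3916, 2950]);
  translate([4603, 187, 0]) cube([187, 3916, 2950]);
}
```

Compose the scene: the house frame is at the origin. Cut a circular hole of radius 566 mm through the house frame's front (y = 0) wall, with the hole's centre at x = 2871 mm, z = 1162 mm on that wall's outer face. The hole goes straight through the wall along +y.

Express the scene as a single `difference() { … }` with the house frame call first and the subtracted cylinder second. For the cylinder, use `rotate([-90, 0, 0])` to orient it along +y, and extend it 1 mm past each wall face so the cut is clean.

difference() {
  house_frame();
  translate([2871, -1, 1162]) rotate([-90, 0, 0]) cylinder(h = 189, r = 566);
}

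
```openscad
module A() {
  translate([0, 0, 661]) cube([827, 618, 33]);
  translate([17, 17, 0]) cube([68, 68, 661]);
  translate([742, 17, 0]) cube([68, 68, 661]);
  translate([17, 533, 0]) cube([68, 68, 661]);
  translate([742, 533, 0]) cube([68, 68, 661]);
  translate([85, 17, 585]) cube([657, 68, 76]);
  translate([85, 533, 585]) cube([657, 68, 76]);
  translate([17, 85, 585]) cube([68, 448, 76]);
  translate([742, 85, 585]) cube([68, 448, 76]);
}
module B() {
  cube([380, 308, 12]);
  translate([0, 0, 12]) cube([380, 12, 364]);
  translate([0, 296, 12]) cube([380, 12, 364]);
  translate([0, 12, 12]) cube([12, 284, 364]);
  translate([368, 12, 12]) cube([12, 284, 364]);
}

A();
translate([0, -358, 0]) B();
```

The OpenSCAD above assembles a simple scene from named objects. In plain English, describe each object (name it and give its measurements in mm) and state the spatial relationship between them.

A is a rectangular dining table. The top is 827×618×33 mm with its upper surface at z = 694 mm. It stands on four 68×68 mm square legs, each inset 17 mm from the nearest pair of top edges, running from the floor to the underside of the top. Four apron rails, 68 mm thick and 76 mm tall, run between adjacent legs with their top edges flush with the underside of the top and their outer faces flush with the legs' outer faces.

B is an open storage box with external size 380×308×376 mm and wall thickness 12 mm (the base is also 12 mm thick). The base covers the whole footprint; the four walls stand on the base, with the y-facing walls full-width and the x-facing walls fitting between their inner faces.

The open box is on the floor beside the table on its −y side.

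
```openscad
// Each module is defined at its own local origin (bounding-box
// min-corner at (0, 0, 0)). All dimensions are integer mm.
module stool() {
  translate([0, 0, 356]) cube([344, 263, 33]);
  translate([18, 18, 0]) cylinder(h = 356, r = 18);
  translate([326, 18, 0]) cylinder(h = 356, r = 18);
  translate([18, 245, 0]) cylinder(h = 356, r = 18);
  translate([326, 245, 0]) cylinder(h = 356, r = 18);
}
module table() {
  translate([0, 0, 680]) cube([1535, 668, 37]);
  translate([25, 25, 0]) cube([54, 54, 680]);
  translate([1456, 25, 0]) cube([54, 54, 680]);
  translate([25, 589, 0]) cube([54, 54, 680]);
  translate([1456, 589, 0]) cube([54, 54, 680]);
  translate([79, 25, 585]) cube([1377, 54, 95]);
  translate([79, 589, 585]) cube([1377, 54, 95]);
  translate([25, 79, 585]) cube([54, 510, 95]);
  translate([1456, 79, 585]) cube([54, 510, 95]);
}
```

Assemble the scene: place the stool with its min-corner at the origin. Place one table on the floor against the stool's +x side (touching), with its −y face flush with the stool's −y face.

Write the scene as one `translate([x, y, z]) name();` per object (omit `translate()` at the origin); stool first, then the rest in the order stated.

stool();
translate([344, 0, 0]) table();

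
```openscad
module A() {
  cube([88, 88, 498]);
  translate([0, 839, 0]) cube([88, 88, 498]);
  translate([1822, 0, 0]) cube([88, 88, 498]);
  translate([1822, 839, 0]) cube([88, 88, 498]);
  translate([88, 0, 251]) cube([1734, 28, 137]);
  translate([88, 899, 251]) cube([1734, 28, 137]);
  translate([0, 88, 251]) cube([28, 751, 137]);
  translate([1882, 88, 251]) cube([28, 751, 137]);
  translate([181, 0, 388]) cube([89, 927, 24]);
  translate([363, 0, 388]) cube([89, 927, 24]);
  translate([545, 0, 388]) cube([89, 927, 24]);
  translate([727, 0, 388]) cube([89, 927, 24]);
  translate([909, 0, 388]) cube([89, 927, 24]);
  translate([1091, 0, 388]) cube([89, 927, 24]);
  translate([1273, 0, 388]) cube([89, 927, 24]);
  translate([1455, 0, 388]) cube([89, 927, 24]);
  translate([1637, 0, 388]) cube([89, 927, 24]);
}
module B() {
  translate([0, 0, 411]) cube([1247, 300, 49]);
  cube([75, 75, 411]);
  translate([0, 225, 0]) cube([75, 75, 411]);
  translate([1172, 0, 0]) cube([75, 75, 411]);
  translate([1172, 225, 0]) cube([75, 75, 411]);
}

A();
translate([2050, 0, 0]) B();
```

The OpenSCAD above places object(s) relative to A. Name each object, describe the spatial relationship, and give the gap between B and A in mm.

The bench's nearest face is 140 mm from the bed frame's +x face.

A is a bed frame. B is a bench. The bench is on the floor beside the bed frame on its +x side. The gap between the bench and the bed frame is 140 mm.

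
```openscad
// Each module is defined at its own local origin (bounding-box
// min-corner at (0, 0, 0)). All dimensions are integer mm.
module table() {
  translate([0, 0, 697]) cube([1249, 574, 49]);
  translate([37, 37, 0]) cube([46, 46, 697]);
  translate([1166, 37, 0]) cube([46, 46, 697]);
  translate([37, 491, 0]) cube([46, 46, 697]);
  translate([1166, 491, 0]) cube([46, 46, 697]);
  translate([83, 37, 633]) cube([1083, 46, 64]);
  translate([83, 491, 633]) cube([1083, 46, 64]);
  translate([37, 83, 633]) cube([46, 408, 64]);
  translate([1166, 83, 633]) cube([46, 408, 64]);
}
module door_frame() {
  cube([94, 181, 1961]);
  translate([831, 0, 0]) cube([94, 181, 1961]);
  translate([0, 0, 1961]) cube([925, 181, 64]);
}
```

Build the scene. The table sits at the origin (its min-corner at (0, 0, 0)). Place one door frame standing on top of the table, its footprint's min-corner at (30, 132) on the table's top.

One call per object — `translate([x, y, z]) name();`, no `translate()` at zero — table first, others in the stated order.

table();
translate([30, 132, 746]) door_frame();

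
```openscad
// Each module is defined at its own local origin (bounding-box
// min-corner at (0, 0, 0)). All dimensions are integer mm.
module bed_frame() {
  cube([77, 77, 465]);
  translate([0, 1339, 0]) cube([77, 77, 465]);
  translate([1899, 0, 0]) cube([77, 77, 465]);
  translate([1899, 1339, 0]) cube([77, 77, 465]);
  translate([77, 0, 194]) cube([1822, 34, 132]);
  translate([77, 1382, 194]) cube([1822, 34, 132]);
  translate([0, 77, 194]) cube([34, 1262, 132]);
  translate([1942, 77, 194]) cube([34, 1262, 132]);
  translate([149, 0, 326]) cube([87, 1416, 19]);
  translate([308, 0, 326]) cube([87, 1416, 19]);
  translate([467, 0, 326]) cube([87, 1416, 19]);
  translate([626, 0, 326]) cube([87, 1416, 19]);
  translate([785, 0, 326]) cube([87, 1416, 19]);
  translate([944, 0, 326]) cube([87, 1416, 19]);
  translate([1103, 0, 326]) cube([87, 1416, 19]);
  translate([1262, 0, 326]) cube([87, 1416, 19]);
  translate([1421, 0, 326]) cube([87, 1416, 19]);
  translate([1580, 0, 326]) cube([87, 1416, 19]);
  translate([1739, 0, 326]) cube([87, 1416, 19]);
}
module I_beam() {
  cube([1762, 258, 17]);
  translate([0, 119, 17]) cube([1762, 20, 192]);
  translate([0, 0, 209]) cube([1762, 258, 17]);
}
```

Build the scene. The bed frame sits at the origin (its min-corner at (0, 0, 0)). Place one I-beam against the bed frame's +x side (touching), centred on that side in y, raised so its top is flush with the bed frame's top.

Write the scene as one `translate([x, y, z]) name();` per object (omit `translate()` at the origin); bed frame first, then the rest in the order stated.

bed_frame();
translate([1976, 579, 239]) I_beam();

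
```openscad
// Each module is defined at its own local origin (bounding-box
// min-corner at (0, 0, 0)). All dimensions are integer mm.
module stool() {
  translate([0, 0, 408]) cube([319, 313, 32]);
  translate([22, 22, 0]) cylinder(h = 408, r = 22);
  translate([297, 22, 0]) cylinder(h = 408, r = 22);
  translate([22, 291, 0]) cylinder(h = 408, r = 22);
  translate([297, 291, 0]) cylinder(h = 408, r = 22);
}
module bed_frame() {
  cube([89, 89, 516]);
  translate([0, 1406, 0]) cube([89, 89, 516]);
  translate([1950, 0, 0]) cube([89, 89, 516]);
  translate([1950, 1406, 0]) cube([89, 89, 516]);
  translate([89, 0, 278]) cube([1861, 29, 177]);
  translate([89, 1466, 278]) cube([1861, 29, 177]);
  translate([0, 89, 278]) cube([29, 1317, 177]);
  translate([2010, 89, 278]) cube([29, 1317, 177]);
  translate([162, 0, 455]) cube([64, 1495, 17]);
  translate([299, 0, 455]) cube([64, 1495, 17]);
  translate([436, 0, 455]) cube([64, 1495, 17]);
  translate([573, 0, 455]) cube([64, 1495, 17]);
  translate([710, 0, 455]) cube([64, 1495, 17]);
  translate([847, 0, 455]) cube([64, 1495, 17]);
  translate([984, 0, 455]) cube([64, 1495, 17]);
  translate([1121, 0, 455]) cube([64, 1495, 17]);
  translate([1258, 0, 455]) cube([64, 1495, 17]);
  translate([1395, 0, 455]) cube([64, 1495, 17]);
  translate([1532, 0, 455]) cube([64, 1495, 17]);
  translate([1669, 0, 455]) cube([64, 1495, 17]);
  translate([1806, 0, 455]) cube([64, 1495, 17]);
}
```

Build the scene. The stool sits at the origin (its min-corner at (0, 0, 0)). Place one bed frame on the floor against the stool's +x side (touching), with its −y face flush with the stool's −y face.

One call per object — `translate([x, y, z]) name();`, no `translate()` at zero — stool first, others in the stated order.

stool();
translate([319, 0, 0]) bed_frame();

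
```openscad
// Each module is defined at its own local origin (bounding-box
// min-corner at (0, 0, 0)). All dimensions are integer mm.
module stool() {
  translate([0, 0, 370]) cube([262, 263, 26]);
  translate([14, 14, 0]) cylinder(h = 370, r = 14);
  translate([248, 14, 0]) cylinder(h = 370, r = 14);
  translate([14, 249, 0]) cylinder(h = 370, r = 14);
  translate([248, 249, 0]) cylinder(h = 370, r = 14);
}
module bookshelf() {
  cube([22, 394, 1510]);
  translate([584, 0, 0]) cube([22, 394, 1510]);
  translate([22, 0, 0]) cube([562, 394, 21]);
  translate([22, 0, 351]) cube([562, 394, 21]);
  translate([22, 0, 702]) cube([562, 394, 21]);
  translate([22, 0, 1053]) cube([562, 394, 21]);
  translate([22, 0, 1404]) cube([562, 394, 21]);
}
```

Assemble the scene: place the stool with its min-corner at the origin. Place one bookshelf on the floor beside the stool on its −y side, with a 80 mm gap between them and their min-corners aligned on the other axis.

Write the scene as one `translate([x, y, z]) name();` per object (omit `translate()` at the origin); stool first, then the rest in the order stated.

stool();
translate([0, -474, 0]) bookshelf();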